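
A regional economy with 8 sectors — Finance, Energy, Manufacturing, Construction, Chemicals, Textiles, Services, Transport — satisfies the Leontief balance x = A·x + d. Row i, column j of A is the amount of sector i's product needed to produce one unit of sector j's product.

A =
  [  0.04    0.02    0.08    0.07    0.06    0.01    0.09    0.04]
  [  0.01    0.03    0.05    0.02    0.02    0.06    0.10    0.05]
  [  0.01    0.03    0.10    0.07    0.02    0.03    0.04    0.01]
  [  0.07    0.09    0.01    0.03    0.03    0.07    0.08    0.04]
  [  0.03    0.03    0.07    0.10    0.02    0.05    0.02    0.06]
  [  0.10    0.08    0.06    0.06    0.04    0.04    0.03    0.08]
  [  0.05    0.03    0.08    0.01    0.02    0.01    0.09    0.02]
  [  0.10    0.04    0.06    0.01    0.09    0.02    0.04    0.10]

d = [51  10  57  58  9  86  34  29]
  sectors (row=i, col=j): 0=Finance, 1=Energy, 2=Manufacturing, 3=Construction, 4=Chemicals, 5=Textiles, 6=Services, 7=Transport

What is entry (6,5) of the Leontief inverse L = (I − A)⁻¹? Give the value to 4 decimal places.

L[6,5] = 0.0240

Form M = I − A:
  [  0.96   -0.02   -0.08   -0.07   -0.06   -0.01   -0.09   -0.04]
  [ -0.01    0.97   -0.05   -0.02   -0.02   -0.06   -0.10   -0.05]
  [ -0.01   -0.03    0.90   -0.07   -0.02   -0.03   -0.04   -0.01]
  [ -0.07   -0.09   -0.01    0.97   -0.03   -0.07   -0.08   -0.04]
  [ -0.03   -0.03   -0.07   -0.10    0.98   -0.05   -0.02   -0.06]
  [ -0.10   -0.08   -0.06   -0.06   -0.04    0.96   -0.03   -0.08]
  [ -0.05   -0.03   -0.08   -0.01   -0.02   -0.01    0.91   -0.02]
  [ -0.10   -0.04   -0.06   -0.01   -0.09   -0.02   -0.04    0.90]
Leontief inverse L = M⁻¹:
  [  1.0705    0.0472    0.1236    0.0997    0.0822    0.0323    0.1311    0.0673]
  [  0.0390    1.0532    0.0876    0.0419    0.0398    0.0771    0.1339    0.0756]
  [  0.0320    0.0528    1.1321    0.0928    0.0351    0.0490    0.0706    0.0293]
  [  0.1047    0.1184    0.0543    1.0584    0.0555    0.0931    0.1263    0.0737]
  [  0.0638    0.0604    0.1078    0.1274    1.0442    0.0740    0.0583    0.0905]
  [  0.1395    0.1130    0.1118    0.0960    0.0723    1.0678    0.0816    0.1195]
  [  0.0700    0.0473    0.1159    0.0315    0.0359    0.0240    1.1221    0.0379]
  [  0.1366    0.0675    0.1121    0.0472    0.1215    0.0435    0.0841    1.1381]
Total output x = L · d:
  x_0 = 1.0705·51 + 0.0472·10 + 0.1236·57 + 0.0997·58 + 0.0822·9 + 0.0323·86 + 0.1311·34 + 0.0673·29 = 77.8131
  x_1 = 0.0390·51 + 1.0532·10 + 0.0876·57 + 0.0419·58 + 0.0398·9 + 0.0771·86 + 0.1339·34 + 0.0756·29 = 33.6739
  x_2 = 0.0320·51 + 0.0528·10 + 1.1321·57 + 0.0928·58 + 0.0351·9 + 0.0490·86 + 0.0706·34 + 0.0293·29 = 79.8507
  x_3 = 0.1047·51 + 0.1184·10 + 0.0543·57 + 1.0584·58 + 0.0555·9 + 0.0931·86 + 0.1263·34 + 0.0737·29 = 85.9383
  x_4 = 0.0638·51 + 0.0604·10 + 0.1078·57 + 0.1274·58 + 1.0442·9 + 0.0740·86 + 0.0583·34 + 0.0905·29 = 37.7589
  x_5 = 0.1395·51 + 0.1130·10 + 0.1118·57 + 0.0960·58 + 0.0723·9 + 1.0678·86 + 0.0816·34 + 0.1195·29 = 118.9100
  x_6 = 0.0700·51 + 0.0473·10 + 0.1159·57 + 0.0315·58 + 0.0359·9 + 0.0240·86 + 1.1221·34 + 0.0379·29 = 54.1120
  x_7 = 0.1366·51 + 0.0675·10 + 0.1121·57 + 0.0472·58 + 0.1215·9 + 0.0435·86 + 0.0841·34 + 1.1381·29 = 57.4663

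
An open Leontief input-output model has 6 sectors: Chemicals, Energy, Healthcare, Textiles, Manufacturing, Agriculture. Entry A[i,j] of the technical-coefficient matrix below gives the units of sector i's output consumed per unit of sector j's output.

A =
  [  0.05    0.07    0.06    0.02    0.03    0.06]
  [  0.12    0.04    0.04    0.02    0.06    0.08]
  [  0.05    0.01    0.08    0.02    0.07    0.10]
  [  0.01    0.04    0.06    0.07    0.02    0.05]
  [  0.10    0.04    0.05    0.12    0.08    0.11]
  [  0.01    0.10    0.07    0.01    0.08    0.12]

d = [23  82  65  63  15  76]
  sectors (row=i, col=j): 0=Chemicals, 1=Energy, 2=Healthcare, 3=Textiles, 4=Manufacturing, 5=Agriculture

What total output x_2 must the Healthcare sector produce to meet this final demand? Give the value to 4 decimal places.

Form M = I − A:
  [  0.95   -0.07   -0.06   -0.02   -0.03   -0.06]
  [ -0.12    0.96   -0.04   -0.02   -0.06   -0.08]
  [ -0.05   -0.01    0.92   -0.02   -0.07   -0.10]
  [ -0.01   -0.04   -0.06    0.93   -0.02   -0.05]
  [ -0.10   -0.04   -0.05   -0.12    0.92   -0.11]
  [ -0.01   -0.10   -0.07   -0.01   -0.08    0.88]
Leontief inverse L = M⁻¹:
  [  1.0766    0.0938    0.0874    0.0355    0.0574    0.1011]
  [  0.1510    1.0726    0.0741    0.0413    0.0927    0.1302]
  [  0.0765    0.0389    1.1134    0.0414    0.1037    0.1506]
  [  0.0285    0.0586    0.0838    1.0853    0.0420    0.0837]
  [  0.1372    0.0826    0.0971    0.1536    1.1229    0.1770]
  [  0.0483    0.1342    0.1078    0.0347    0.1220    1.1813]
Total output x = L · d:
  x_0 = 1.0766·23 + 0.0938·82 + 0.0874·65 + 0.0355·63 + 0.0574·15 + 0.1011·76 = 48.9177
  x_1 = 0.1510·23 + 1.0726·82 + 0.0741·65 + 0.0413·63 + 0.0927·15 + 0.1302·76 = 110.1243
  x_2 = 0.0765·23 + 0.0389·82 + 1.1134·65 + 0.0414·63 + 0.1037·15 + 0.1506·76 = 92.9342
  x_3 = 0.0285·23 + 0.0586·82 + 0.0838·65 + 1.0853·63 + 0.0420·15 + 0.0837·76 = 86.2800
  x_4 = 0.1372·23 + 0.0826·82 + 0.0971·65 + 0.1536·63 + 1.1229·15 + 0.1770·76 = 56.2151
  x_5 = 0.0483·23 + 0.1342·82 + 0.1078·65 + 0.0347·63 + 0.1220·15 + 1.1813·76 = 112.9171

92.9342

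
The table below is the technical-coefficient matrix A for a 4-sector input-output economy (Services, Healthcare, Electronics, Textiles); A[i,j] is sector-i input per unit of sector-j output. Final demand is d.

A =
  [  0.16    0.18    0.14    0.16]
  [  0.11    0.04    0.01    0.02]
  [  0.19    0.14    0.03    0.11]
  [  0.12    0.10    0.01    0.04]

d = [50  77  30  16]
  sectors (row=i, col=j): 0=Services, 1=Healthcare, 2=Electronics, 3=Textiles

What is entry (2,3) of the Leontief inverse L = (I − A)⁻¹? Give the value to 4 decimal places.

L[2,3] = 0.1784

Form M = I − A:
  [  0.84   -0.18   -0.14   -0.16]
  [ -0.11    0.96   -0.01   -0.02]
  [ -0.19   -0.14    0.97   -0.11]
  [ -0.12   -0.10   -0.01    0.96]
Leontief inverse L = M⁻¹:
  [  1.3089    0.2995    0.1946    0.2467]
  [  0.1569    1.0816    0.0343    0.0526]
  [  0.2998    0.2321    1.0784    0.1784]
  [  0.1831    0.1525    0.0391    1.0798]
Total output x = L · d:
  x_0 = 1.3089·50 + 0.2995·77 + 0.1946·30 + 0.2467·16 = 98.2918
  x_1 = 0.1569·50 + 1.0816·77 + 0.0343·30 + 0.0526·16 = 92.9997
  x_2 = 0.2998·50 + 0.2321·77 + 1.0784·30 + 0.1784·16 = 68.0658
  x_3 = 0.1831·50 + 0.1525·77 + 0.0391·30 + 1.0798·16 = 39.3496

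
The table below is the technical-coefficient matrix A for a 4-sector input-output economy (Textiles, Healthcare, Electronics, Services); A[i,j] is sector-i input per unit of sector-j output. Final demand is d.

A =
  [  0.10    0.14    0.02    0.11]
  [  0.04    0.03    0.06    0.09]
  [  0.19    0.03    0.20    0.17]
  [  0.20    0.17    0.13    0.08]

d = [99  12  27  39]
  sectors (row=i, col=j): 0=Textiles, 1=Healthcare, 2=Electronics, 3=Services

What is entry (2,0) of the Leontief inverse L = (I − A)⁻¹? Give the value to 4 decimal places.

L[2,0] = 0.3513

Form M = I − A:
  [  0.90   -0.14   -0.02   -0.11]
  [ -0.04    0.97   -0.06   -0.09]
  [ -0.19   -0.03    0.80   -0.17]
  [ -0.20   -0.17   -0.13    0.92]
Leontief inverse L = M⁻¹:
  [  1.1740    0.2021    0.0727    0.1736]
  [  0.1001    1.0725    0.1051    0.1363]
  [  0.3513    0.1440    1.3183    0.2997]
  [  0.3234    0.2625    0.2215    1.1922]
Total output x = L · d:
  x_0 = 1.1740·99 + 0.2021·12 + 0.0727·27 + 0.1736·39 = 127.3862
  x_1 = 0.1001·99 + 1.0725·12 + 0.1051·27 + 0.1363·39 = 30.9385
  x_2 = 0.3513·99 + 0.1440·12 + 1.3183·27 + 0.2997·39 = 83.7880
  x_3 = 0.3234·99 + 0.2625·12 + 0.2215·27 + 1.1922·39 = 87.6405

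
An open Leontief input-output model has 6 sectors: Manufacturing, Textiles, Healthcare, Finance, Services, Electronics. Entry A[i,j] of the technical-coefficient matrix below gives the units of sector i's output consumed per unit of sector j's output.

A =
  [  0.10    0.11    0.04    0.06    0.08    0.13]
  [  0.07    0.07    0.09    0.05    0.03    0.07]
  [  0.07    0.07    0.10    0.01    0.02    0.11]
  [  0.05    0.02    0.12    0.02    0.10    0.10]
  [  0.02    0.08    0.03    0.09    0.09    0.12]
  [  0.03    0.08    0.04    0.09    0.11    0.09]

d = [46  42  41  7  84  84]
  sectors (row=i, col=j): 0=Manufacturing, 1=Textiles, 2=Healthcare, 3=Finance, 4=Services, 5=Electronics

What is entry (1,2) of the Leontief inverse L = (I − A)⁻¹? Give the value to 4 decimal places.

L[1,2] = 0.1366

Form M = I − A:
  [  0.90   -0.11   -0.04   -0.06   -0.08   -0.13]
  [ -0.07    0.93   -0.09   -0.05   -0.03   -0.07]
  [ -0.07   -0.07    0.90   -0.01   -0.02   -0.11]
  [ -0.05   -0.02   -0.12    0.98   -0.10   -0.10]
  [ -0.02   -0.08   -0.03   -0.09    0.91   -0.12]
  [ -0.03   -0.08   -0.04   -0.09   -0.11    0.91]
Leontief inverse L = M⁻¹:
  [  1.1497    0.1778    0.0990    0.1145    0.1485    0.2220]
  [  0.1086    1.1185    0.1366    0.0846    0.0753    0.1373]
  [  0.1083    0.1208    1.1443    0.0467    0.0652    0.1768]
  [  0.0867    0.0736    0.1655    1.0611    0.1514    0.1746]
  [  0.0559    0.1310    0.0804    0.1342    1.1481    0.1939]
  [  0.0675    0.1326    0.0916    0.1344    0.1681    1.1668]
Total output x = L · d:
  x_0 = 1.1497·46 + 0.1778·42 + 0.0990·41 + 0.1145·7 + 0.1485·84 + 0.2220·84 = 96.3405
  x_1 = 0.1086·46 + 1.1185·42 + 0.1366·41 + 0.0846·7 + 0.0753·84 + 0.1373·84 = 76.0216
  x_2 = 0.1083·46 + 0.1208·42 + 1.1443·41 + 0.0467·7 + 0.0652·84 + 0.1768·84 = 77.6206
  x_3 = 0.0867·46 + 0.0736·42 + 0.1655·41 + 1.0611·7 + 0.1514·84 + 0.1746·84 = 48.6794
  x_4 = 0.0559·46 + 0.1310·42 + 0.0804·41 + 0.1342·7 + 1.1481·84 + 0.1939·84 = 125.0320
  x_5 = 0.0675·46 + 0.1326·42 + 0.0916·41 + 0.1344·7 + 0.1681·84 + 1.1668·84 = 125.5071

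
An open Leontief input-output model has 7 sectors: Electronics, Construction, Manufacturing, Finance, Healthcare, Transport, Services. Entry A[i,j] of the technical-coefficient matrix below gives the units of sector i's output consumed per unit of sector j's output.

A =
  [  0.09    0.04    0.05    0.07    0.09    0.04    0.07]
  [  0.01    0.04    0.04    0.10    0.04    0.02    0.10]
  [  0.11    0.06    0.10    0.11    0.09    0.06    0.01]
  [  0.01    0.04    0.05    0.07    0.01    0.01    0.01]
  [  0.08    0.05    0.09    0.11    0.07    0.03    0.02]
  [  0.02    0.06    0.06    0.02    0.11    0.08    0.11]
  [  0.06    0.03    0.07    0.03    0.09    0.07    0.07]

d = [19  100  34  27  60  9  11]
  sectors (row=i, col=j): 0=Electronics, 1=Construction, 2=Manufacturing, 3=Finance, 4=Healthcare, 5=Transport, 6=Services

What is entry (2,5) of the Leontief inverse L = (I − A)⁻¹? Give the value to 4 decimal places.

Form M = I − A:
  [  0.91   -0.04   -0.05   -0.07   -0.09   -0.04   -0.07]
  [ -0.01    0.96   -0.04   -0.10   -0.04   -0.02   -0.10]
  [ -0.11   -0.06    0.90   -0.11   -0.09   -0.06   -0.01]
  [ -0.01   -0.04   -0.05    0.93   -0.01   -0.01   -0.01]
  [ -0.08   -0.05   -0.09   -0.11    0.93   -0.03   -0.02]
  [ -0.02   -0.06   -0.06   -0.02   -0.11    0.92   -0.11]
  [ -0.06   -0.03   -0.07   -0.03   -0.09   -0.07    0.93]
Leontief inverse L = M⁻¹:
  [  1.1345    0.0742    0.1008    0.1272    0.1430    0.0717    0.1074]
  [  0.0386    1.0646    0.0776    0.1406    0.0759    0.0435    0.1265]
  [  0.1622    0.1023    1.1603    0.1820    0.1507    0.0958    0.0522]
  [  0.0257    0.0547    0.0709    1.0960    0.0283    0.0216    0.0235]
  [  0.1228    0.0845    0.1398    0.1701    1.1182    0.0586    0.0526]
  [  0.0655    0.0967    0.1156    0.0780    0.1695    1.1175    0.1532]
  [  0.1043    0.0640    0.1209    0.0841    0.1449    0.1037    1.1076]
Total output x = L · d:
  x_0 = 1.1345·19 + 0.0742·100 + 0.1008·34 + 0.1272·27 + 0.1430·60 + 0.0717·9 + 0.1074·11 = 46.2406
  x_1 = 0.0386·19 + 1.0646·100 + 0.0776·34 + 0.1406·27 + 0.0759·60 + 0.0435·9 + 0.1265·11 = 119.9670
  x_2 = 0.1622·19 + 0.1023·100 + 1.1603·34 + 0.1820·27 + 0.1507·60 + 0.0958·9 + 0.0522·11 = 68.1599
  x_3 = 0.0257·19 + 0.0547·100 + 0.0709·34 + 1.0960·27 + 0.0283·60 + 0.0216·9 + 0.0235·11 = 40.1148
  x_4 = 0.1228·19 + 0.0845·100 + 0.1398·34 + 0.1701·27 + 1.1182·60 + 0.0586·9 + 0.0526·11 = 88.3248
  x_5 = 0.0655·19 + 0.0967·100 + 0.1156·34 + 0.0780·27 + 0.1695·60 + 1.1175·9 + 0.1532·11 = 38.8631
  x_6 = 0.1043·19 + 0.0640·100 + 0.1209·34 + 0.0841·27 + 0.1449·60 + 0.1037·9 + 1.1076·11 = 36.5782

L[2,5] = 0.0958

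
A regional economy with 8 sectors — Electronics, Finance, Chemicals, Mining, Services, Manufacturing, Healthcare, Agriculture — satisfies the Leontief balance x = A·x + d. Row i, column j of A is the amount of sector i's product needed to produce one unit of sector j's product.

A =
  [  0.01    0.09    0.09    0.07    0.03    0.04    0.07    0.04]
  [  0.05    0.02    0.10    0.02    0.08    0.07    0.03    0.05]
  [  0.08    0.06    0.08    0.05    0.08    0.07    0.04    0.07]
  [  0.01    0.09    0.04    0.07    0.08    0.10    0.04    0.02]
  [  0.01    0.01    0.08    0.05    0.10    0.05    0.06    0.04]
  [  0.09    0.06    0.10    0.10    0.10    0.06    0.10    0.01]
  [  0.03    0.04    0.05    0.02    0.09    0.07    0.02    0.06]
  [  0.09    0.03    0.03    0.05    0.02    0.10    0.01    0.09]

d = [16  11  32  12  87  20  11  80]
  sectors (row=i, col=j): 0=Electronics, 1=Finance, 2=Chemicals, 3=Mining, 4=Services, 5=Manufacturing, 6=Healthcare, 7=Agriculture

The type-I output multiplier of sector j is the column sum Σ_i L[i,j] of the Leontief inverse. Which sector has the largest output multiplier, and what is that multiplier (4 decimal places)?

Services (2.1011)

Form M = I − A:
  [  0.99   -0.09   -0.09   -0.07   -0.03   -0.04   -0.07   -0.04]
  [ -0.05    0.98   -0.10   -0.02   -0.08   -0.07   -0.03   -0.05]
  [ -0.08   -0.06    0.92   -0.05   -0.08   -0.07   -0.04   -0.07]
  [ -0.01   -0.09   -0.04    0.93   -0.08   -0.10   -0.04   -0.02]
  [ -0.01   -0.01   -0.08   -0.05    0.90   -0.05   -0.06   -0.04]
  [ -0.09   -0.06   -0.10   -0.10   -0.10    0.94   -0.10   -0.01]
  [ -0.03   -0.04   -0.05   -0.02   -0.09   -0.07    0.98   -0.06]
  [ -0.09   -0.03   -0.03   -0.05   -0.02   -0.10   -0.01    0.91]
Leontief inverse L = M⁻¹:
  [  1.0501    0.1296    0.1489    0.1120    0.0931    0.0986    0.1062    0.0794]
  [  0.0897    1.0589    0.1589    0.0651    0.1397    0.1234    0.0700    0.0879]
  [  0.1270    0.1090    1.1526    0.1050    0.1524    0.1376    0.0883    0.1166]
  [  0.0497    0.1299    0.1041    1.1172    0.1489    0.1584    0.0832    0.0557]
  [  0.0446    0.0448    0.1326    0.0908    1.1590    0.1015    0.0958    0.0750]
  [  0.1382    0.1187    0.1841    0.1620    0.1893    1.1377    0.1559    0.0614]
  [  0.0653    0.0725    0.1027    0.0602    0.1439    0.1184    1.0558    0.0933]
  [  0.1306    0.0733    0.0879    0.0985    0.0749    0.1556    0.0511    1.1260]
Total output x = L · d:
  x_0 = 1.0501·16 + 0.1296·11 + 0.1489·32 + 0.1120·12 + 0.0931·87 + 0.0986·20 + 0.1062·11 + 0.0794·80 = 41.9216
  x_1 = 0.0897·16 + 1.0589·11 + 0.1589·32 + 0.0651·12 + 0.1397·87 + 0.1234·20 + 0.0700·11 + 0.0879·80 = 41.3740
  x_2 = 0.1270·16 + 0.1090·11 + 1.1526·32 + 0.1050·12 + 0.1524·87 + 0.1376·20 + 0.0883·11 + 0.1166·80 = 67.6878
  x_3 = 0.0497·16 + 0.1299·11 + 0.1041·32 + 1.1172·12 + 0.1489·87 + 0.1584·20 + 0.0832·11 + 0.0557·80 = 40.4541
  x_4 = 0.0446·16 + 0.0448·11 + 0.1326·32 + 0.0908·12 + 1.1590·87 + 0.1015·20 + 0.0958·11 + 0.0750·80 = 116.4511
  x_5 = 0.1382·16 + 0.1187·11 + 0.1841·32 + 0.1620·12 + 0.1893·87 + 1.1377·20 + 0.1559·11 + 0.0614·80 = 57.1999
  x_6 = 0.0653·16 + 0.0725·11 + 0.1027·32 + 0.0602·12 + 0.1439·87 + 0.1184·20 + 1.0558·11 + 0.0933·80 = 39.8165
  x_7 = 0.1306·16 + 0.0733·11 + 0.0879·32 + 0.0985·12 + 0.0749·87 + 0.1556·20 + 0.0511·11 + 1.1260·80 = 107.1590
Output multipliers (column sums of L):
  Electronics: 1.6952
  Finance: 1.7366
  Chemicals: 2.0718
  Mining: 1.8108
  Services: 2.1011
  Manufacturing: 2.0314
  Healthcare: 1.7064
  Agriculture: 1.6952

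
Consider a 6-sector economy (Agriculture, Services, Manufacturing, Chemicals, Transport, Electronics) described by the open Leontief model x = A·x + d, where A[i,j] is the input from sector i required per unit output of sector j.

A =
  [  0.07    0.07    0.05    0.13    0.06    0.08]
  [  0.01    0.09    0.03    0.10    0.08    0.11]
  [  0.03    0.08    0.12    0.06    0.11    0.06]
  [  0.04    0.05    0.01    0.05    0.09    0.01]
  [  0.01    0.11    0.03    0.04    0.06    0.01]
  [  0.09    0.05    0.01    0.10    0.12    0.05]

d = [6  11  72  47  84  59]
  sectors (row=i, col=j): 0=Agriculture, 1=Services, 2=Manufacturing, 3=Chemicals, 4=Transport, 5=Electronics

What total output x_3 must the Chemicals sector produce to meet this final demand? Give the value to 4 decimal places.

65.1455

Form M = I − A:
  [  0.93   -0.07   -0.05   -0.13   -0.06   -0.08]
  [ -0.01    0.91   -0.03   -0.10   -0.08   -0.11]
  [ -0.03   -0.08    0.88   -0.06   -0.11   -0.06]
  [ -0.04   -0.05   -0.01    0.95   -0.09   -0.01]
  [ -0.01   -0.11   -0.03   -0.04    0.94   -0.01]
  [ -0.09   -0.05   -0.01   -0.10   -0.12    0.95]
Leontief inverse L = M⁻¹:
  [  1.0993    0.1223    0.0742    0.1852    0.1216    0.1146]
  [  0.0353    1.1384    0.0488    0.1483    0.1370    0.1409]
  [  0.0547    0.1379    1.1524    0.1122    0.1731    0.0964]
  [  0.0519    0.0811    0.0224    1.0776    0.1196    0.0278]
  [  0.0210    0.1434    0.0445    0.0704    1.0936    0.0334]
  [  0.1147    0.0996    0.0297    0.1489    0.1713    1.0791]
Total output x = L · d:
  x_0 = 1.0993·6 + 0.1223·11 + 0.0742·72 + 0.1852·47 + 0.1216·84 + 0.1146·59 = 38.9663
  x_1 = 0.0353·6 + 1.1384·11 + 0.0488·72 + 0.1483·47 + 0.1370·84 + 0.1409·59 = 43.0384
  x_2 = 0.0547·6 + 0.1379·11 + 1.1524·72 + 0.1122·47 + 0.1731·84 + 0.0964·59 = 110.3237
  x_3 = 0.0519·6 + 0.0811·11 + 0.0224·72 + 1.0776·47 + 0.1196·84 + 0.0278·59 = 65.1455
  x_4 = 0.0210·6 + 0.1434·11 + 0.0445·72 + 0.0704·47 + 1.0936·84 + 0.0334·59 = 102.0523
  x_5 = 0.1147·6 + 0.0996·11 + 0.0297·72 + 0.1489·47 + 0.1713·84 + 1.0791·59 = 88.9715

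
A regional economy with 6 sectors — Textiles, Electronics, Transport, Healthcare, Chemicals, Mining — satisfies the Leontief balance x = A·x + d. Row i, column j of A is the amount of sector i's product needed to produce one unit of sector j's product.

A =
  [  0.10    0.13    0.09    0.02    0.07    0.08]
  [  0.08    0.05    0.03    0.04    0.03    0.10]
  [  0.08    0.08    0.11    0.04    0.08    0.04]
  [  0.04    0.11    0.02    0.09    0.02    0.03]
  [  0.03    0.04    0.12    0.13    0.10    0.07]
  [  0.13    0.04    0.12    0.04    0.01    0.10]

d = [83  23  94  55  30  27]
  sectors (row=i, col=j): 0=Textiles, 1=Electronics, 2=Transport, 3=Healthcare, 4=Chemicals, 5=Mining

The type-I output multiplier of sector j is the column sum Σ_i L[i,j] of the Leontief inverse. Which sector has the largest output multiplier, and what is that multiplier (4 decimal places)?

Transport (1.8399)

Form M = I − A:
  [  0.90   -0.13   -0.09   -0.02   -0.07   -0.08]
  [ -0.08    0.95   -0.03   -0.04   -0.03   -0.10]
  [ -0.08   -0.08    0.89   -0.04   -0.08   -0.04]
  [ -0.04   -0.11   -0.02    0.91   -0.02   -0.03]
  [ -0.03   -0.04   -0.12   -0.13    0.90   -0.07]
  [ -0.13   -0.04   -0.12   -0.04   -0.01    0.90]
Leontief inverse L = M⁻¹:
  [  1.1699    0.1919    0.1610    0.0639    0.1147    0.1435]
  [  0.1298    1.0934    0.0785    0.0687    0.0566    0.1432]
  [  0.1373    0.1361    1.1728    0.0821    0.1223    0.0917]
  [  0.0786    0.1492    0.0526    1.1183    0.0414    0.0664]
  [  0.0898    0.1026    0.1874    0.1835    1.1436    0.1228]
  [  0.1976    0.1022    0.1875    0.0750    0.0499    1.1547]
Total output x = L · d:
  x_0 = 1.1699·83 + 0.1919·23 + 0.1610·94 + 0.0639·55 + 0.1147·30 + 0.1435·27 = 127.4834
  x_1 = 0.1298·83 + 1.0934·23 + 0.0785·94 + 0.0687·55 + 0.0566·30 + 0.1432·27 = 52.6434
  x_2 = 0.1373·83 + 0.1361·23 + 1.1728·94 + 0.0821·55 + 0.1223·30 + 0.0917·27 = 135.4233
  x_3 = 0.0786·83 + 0.1492·23 + 0.0526·94 + 1.1183·55 + 0.0414·30 + 0.0664·27 = 79.4470
  x_4 = 0.0898·83 + 0.1026·23 + 0.1874·94 + 0.1835·55 + 1.1436·30 + 0.1228·27 = 75.1461
  x_5 = 0.1976·83 + 0.1022·23 + 0.1875·94 + 0.0750·55 + 0.0499·30 + 1.1547·27 = 73.1764
Output multipliers (column sums of L):
  Textiles: 1.8029
  Electronics: 1.7754
  Transport: 1.8399
  Healthcare: 1.5915
  Chemicals: 1.5286
  Mining: 1.7224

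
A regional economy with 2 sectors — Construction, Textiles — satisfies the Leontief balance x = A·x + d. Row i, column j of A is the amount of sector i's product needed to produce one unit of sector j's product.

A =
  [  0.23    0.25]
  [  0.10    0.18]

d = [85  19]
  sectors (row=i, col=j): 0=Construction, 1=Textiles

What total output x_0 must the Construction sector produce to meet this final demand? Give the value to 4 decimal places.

122.7737

Form M = I − A:
  [  0.77   -0.25]
  [ -0.10    0.82]
Leontief inverse L = M⁻¹:
  [  1.3522    0.4123]
  [  0.1649    1.2698]
Total output x = L · d:
  x_0 = 1.3522·85 + 0.4123·19 = 122.7737
  x_1 = 0.1649·85 + 1.2698·19 = 38.1431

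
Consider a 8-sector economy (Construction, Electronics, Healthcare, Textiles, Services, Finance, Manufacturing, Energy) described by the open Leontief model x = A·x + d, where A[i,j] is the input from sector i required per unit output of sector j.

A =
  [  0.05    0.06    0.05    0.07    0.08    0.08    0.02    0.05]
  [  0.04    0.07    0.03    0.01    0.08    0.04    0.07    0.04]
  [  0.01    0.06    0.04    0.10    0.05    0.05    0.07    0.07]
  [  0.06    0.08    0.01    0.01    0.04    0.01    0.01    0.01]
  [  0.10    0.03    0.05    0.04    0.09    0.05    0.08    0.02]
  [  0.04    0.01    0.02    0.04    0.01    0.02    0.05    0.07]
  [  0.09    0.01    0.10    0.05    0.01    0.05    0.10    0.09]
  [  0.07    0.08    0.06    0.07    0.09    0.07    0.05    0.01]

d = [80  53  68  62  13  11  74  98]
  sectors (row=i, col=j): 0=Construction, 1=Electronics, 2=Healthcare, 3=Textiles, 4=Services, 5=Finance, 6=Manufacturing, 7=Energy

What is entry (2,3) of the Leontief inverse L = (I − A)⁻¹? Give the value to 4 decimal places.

L[2,3] = 0.1331

Form M = I − A:
  [  0.95   -0.06   -0.05   -0.07   -0.08   -0.08   -0.02   -0.05]
  [ -0.04    0.93   -0.03   -0.01   -0.08   -0.04   -0.07   -0.04]
  [ -0.01   -0.06    0.96   -0.10   -0.05   -0.05   -0.07   -0.07]
  [ -0.06   -0.08   -0.01    0.99   -0.04   -0.01   -0.01   -0.01]
  [ -0.10   -0.03   -0.05   -0.04    0.91   -0.05   -0.08   -0.02]
  [ -0.04   -0.01   -0.02   -0.04   -0.01    0.98   -0.05   -0.07]
  [ -0.09   -0.01   -0.10   -0.05   -0.01   -0.05    0.90   -0.09]
  [ -0.07   -0.08   -0.06   -0.07   -0.09   -0.07   -0.05    0.99]
Leontief inverse L = M⁻¹:
  [  1.0939    0.0978    0.0815    0.1051    0.1239    0.1138    0.0613    0.0822]
  [  0.0808    1.1000    0.0627    0.0415    0.1181    0.0719    0.1111    0.0709]
  [  0.0549    0.0980    1.0734    0.1331    0.0905    0.0822    0.1121    0.1018]
  [  0.0826    0.1006    0.0272    1.0271    0.0661    0.0297    0.0322    0.0269]
  [  0.1480    0.0659    0.0881    0.0798    1.1341    0.0884    0.1251    0.0577]
  [  0.0670    0.0333    0.0420    0.0629    0.0350    1.0420    0.0740    0.0894]
  [  0.1382    0.0530    0.1425    0.0980    0.0557    0.0926    1.1479    0.1322]
  [  0.1182    0.1199    0.0960    0.1081    0.1368    0.1073    0.0970    1.0480]
Total output x = L · d:
  x_0 = 1.0939·80 + 0.0978·53 + 0.0815·68 + 0.1051·62 + 0.1239·13 + 0.1138·11 + 0.0613·74 + 0.0822·98 = 120.2077
  x_1 = 0.0808·80 + 1.1000·53 + 0.0627·68 + 0.0415·62 + 0.1181·13 + 0.0719·11 + 0.1111·74 + 0.0709·98 = 89.0959
  x_2 = 0.0549·80 + 0.0980·53 + 1.0734·68 + 0.1331·62 + 0.0905·13 + 0.0822·11 + 0.1121·74 + 0.1018·98 = 111.1912
  x_3 = 0.0826·80 + 0.1006·53 + 0.0272·68 + 1.0271·62 + 0.0661·13 + 0.0297·11 + 0.0322·74 + 0.0269·98 = 83.6769
  x_4 = 0.1480·80 + 0.0659·53 + 0.0881·68 + 0.0798·62 + 1.1341·13 + 0.0884·11 + 0.1251·74 + 0.0577·98 = 56.9033
  x_5 = 0.0670·80 + 0.0333·53 + 0.0420·68 + 0.0629·62 + 0.0350·13 + 1.0420·11 + 0.0740·74 + 0.0894·98 = 40.0354
  x_6 = 0.1382·80 + 0.0530·53 + 0.1425·68 + 0.0980·62 + 0.0557·13 + 0.0926·11 + 1.1479·74 + 0.1322·98 = 129.2804
  x_7 = 0.1182·80 + 0.1199·53 + 0.0960·68 + 0.1081·62 + 0.1368·13 + 0.1073·11 + 0.0970·74 + 1.0480·98 = 141.8776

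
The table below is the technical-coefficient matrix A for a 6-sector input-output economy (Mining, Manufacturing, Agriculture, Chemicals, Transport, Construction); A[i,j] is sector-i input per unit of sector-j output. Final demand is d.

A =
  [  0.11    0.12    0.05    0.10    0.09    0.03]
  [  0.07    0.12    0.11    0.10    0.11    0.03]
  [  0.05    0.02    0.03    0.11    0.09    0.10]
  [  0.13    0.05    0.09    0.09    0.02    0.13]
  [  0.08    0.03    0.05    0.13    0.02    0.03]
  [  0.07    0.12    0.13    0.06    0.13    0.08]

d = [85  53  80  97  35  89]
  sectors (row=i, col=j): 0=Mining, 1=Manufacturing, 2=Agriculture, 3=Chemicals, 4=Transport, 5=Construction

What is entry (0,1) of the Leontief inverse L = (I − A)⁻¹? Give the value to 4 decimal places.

Form M = I − A:
  [  0.89   -0.12   -0.05   -0.10   -0.09   -0.03]
  [ -0.07    0.88   -0.11   -0.10   -0.11   -0.03]
  [ -0.05   -0.02    0.97   -0.11   -0.09   -0.10]
  [ -0.13   -0.05   -0.09    0.91   -0.02   -0.13]
  [ -0.08   -0.03   -0.05   -0.13    0.98   -0.03]
  [ -0.07   -0.12   -0.13   -0.06   -0.13    0.92]
Leontief inverse L = M⁻¹:
  [  1.1960    0.1950    0.1225    0.1964    0.1591    0.0916]
  [  0.1582    1.1934    0.1851    0.2035    0.1828    0.0989]
  [  0.1196    0.0778    1.0914    0.1845    0.1444    0.1558]
  [  0.2178    0.1316    0.1682    1.1853    0.1010    0.2005]
  [  0.1425    0.0800    0.1002    0.1942    1.0663    0.0804]
  [  0.1629    0.2014    0.2128    0.1723    0.2136    1.1533]
Total output x = L · d:
  x_0 = 1.1960·85 + 0.1950·53 + 0.1225·80 + 0.1964·97 + 0.1591·35 + 0.0916·89 = 154.5674
  x_1 = 0.1582·85 + 1.1934·53 + 0.1851·80 + 0.2035·97 + 0.1828·35 + 0.0989·89 = 126.4434
  x_2 = 0.1196·85 + 0.0778·53 + 1.0914·80 + 0.1845·97 + 0.1444·35 + 0.1558·89 = 138.4196
  x_3 = 0.2178·85 + 0.1316·53 + 0.1682·80 + 1.1853·97 + 0.1010·35 + 0.2005·89 = 175.2918
  x_4 = 0.1425·85 + 0.0800·53 + 0.1002·80 + 0.1942·97 + 1.0663·35 + 0.0804·89 = 87.6722
  x_5 = 0.1629·85 + 0.2014·53 + 0.2128·80 + 0.1723·97 + 0.2136·35 + 1.1533·89 = 168.3721

L[0,1] = 0.1950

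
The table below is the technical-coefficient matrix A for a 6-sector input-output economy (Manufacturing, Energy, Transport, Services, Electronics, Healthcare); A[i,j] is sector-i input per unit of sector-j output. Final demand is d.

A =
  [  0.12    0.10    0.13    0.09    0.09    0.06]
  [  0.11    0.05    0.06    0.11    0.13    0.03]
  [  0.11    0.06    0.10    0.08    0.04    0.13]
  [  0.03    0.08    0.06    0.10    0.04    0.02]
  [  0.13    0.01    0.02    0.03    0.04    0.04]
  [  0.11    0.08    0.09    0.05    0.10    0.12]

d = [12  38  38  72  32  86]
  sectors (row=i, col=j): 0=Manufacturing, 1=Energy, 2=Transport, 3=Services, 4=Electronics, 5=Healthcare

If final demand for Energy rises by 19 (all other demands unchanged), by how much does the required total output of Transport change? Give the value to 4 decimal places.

Form M = I − A:
  [  0.88   -0.10   -0.13   -0.09   -0.09   -0.06]
  [ -0.11    0.95   -0.06   -0.11   -0.13   -0.03]
  [ -0.11   -0.06    0.90   -0.08   -0.04   -0.13]
  [ -0.03   -0.08   -0.06    0.90   -0.04   -0.02]
  [ -0.13   -0.01   -0.02   -0.03    0.96   -0.04]
  [ -0.11   -0.08   -0.09   -0.05   -0.10    0.88]
Leontief inverse L = M⁻¹:
  [  1.2329    0.1715    0.2184    0.1767    0.1692    0.1339]
  [  0.1984    1.1054    0.1266    0.1771    0.1895    0.0826]
  [  0.2115    0.1285    1.1835    0.1571    0.1142    0.2024]
  [  0.0859    0.1179    0.1042    1.1492    0.0820    0.0551]
  [  0.1853    0.0472    0.0660    0.0703    1.0789    0.0746]
  [  0.2197    0.1471    0.1733    0.1275    0.1773    1.1929]
Total output x = L · d:
  x_0 = 1.2329·12 + 0.1715·38 + 0.2184·38 + 0.1767·72 + 0.1692·32 + 0.1339·86 = 59.2677
  x_1 = 0.1984·12 + 1.1054·38 + 0.1266·38 + 0.1771·72 + 0.1895·32 + 0.0826·86 = 75.1110
  x_2 = 0.2115·12 + 0.1285·38 + 1.1835·38 + 0.1571·72 + 0.1142·32 + 0.2024·86 = 84.7636
  x_3 = 0.0859·12 + 0.1179·38 + 0.1042·38 + 1.1492·72 + 0.0820·32 + 0.0551·86 = 99.5768
  x_4 = 0.1853·12 + 0.0472·38 + 0.0660·38 + 0.0703·72 + 1.0789·32 + 0.0746·86 = 52.5301
  x_5 = 0.2197·12 + 0.1471·38 + 0.1733·38 + 0.1275·72 + 0.1773·32 + 1.1929·86 = 132.2601
Δx_2 = L[2,1] · Δd_1 = 0.1285 · 19 = 2.4412

2.4412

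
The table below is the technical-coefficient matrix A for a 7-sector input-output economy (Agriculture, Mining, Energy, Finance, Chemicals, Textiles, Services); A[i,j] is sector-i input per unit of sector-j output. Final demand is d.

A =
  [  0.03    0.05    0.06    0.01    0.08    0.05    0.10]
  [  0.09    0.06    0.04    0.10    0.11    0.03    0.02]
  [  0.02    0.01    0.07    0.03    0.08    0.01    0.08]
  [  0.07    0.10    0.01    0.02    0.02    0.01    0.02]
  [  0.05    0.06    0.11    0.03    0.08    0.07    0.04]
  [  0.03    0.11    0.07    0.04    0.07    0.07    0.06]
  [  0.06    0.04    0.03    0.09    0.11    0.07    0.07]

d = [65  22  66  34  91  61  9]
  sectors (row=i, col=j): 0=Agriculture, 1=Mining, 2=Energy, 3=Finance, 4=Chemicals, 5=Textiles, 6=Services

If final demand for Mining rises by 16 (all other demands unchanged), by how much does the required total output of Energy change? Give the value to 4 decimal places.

0.5734

Form M = I − A:
  [  0.97   -0.05   -0.06   -0.01   -0.08   -0.05   -0.10]
  [ -0.09    0.94   -0.04   -0.10   -0.11   -0.03   -0.02]
  [ -0.02   -0.01    0.93   -0.03   -0.08   -0.01   -0.08]
  [ -0.07   -0.10   -0.01    0.98   -0.02   -0.01   -0.02]
  [ -0.05   -0.06   -0.11   -0.03    0.92   -0.07   -0.04]
  [ -0.03   -0.11   -0.07   -0.04   -0.07    0.93   -0.06]
  [ -0.06   -0.04   -0.03   -0.09   -0.11   -0.07    0.93]
Leontief inverse L = M⁻¹:
  [  1.0620    0.0861    0.0992    0.0427    0.1347    0.0818    0.1366]
  [  0.1277    1.1055    0.0832    0.1296    0.1650    0.0616    0.0585]
  [  0.0438    0.0358    1.1004    0.0528    0.1204    0.0331    0.1086]
  [  0.0938    0.1248    0.0327    1.0418    0.0557    0.0280    0.0422]
  [  0.0839    0.1008    0.1554    0.0624    1.1387    0.1019    0.0815]
  [  0.0694    0.1550    0.1139    0.0782    0.1320    1.1035    0.0991]
  [  0.0996    0.0899    0.0756    0.1241    0.1697    0.1068    1.1113]
Total output x = L · d:
  x_0 = 1.0620·65 + 0.0861·22 + 0.0992·66 + 0.0427·34 + 0.1347·91 + 0.0818·61 + 0.1366·9 = 97.3980
  x_1 = 0.1277·65 + 1.1055·22 + 0.0832·66 + 0.1296·34 + 0.1650·91 + 0.0616·61 + 0.0585·9 = 61.8246
  x_2 = 0.0438·65 + 0.0358·22 + 1.1004·66 + 0.0528·34 + 0.1204·91 + 0.0331·61 + 0.1086·9 = 92.0179
  x_3 = 0.0938·65 + 0.1248·22 + 0.0327·66 + 1.0418·34 + 0.0557·91 + 0.0280·61 + 0.0422·9 = 53.5802
  x_4 = 0.0839·65 + 0.1008·22 + 0.1554·66 + 0.0624·34 + 1.1387·91 + 0.1019·61 + 0.0815·9 = 130.6254
  x_5 = 0.0694·65 + 0.1550·22 + 0.1139·66 + 0.0782·34 + 0.1320·91 + 1.1035·61 + 0.0991·9 = 98.3100
  x_6 = 0.0996·65 + 0.0899·22 + 0.0756·66 + 0.1241·34 + 0.1697·91 + 0.1068·61 + 1.1113·9 = 49.6238
Δx_2 = L[2,1] · Δd_1 = 0.0358 · 16 = 0.5734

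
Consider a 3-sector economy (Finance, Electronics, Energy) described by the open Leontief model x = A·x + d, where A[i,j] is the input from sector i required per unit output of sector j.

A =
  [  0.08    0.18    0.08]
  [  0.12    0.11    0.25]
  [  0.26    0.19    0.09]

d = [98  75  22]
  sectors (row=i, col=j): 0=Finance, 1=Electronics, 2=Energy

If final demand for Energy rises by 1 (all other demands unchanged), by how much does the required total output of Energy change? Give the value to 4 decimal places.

1.2270

Form M = I − A:
  [  0.92   -0.18   -0.08]
  [ -0.12    0.89   -0.25]
  [ -0.26   -0.19    0.91]
Leontief inverse L = M⁻¹:
  [  1.1734    0.2755    0.1788]
  [  0.2681    1.2565    0.3688]
  [  0.3912    0.3411    1.2270]
Total output x = L · d:
  x_0 = 1.1734·98 + 0.2755·75 + 0.1788·22 = 139.5942
  x_1 = 0.2681·98 + 1.2565·75 + 0.3688·22 = 128.6297
  x_2 = 0.3912·98 + 0.3411·75 + 1.2270·22 = 90.9166
Δx_2 = L[2,2] · Δd_2 = 1.2270 · 1 = 1.2270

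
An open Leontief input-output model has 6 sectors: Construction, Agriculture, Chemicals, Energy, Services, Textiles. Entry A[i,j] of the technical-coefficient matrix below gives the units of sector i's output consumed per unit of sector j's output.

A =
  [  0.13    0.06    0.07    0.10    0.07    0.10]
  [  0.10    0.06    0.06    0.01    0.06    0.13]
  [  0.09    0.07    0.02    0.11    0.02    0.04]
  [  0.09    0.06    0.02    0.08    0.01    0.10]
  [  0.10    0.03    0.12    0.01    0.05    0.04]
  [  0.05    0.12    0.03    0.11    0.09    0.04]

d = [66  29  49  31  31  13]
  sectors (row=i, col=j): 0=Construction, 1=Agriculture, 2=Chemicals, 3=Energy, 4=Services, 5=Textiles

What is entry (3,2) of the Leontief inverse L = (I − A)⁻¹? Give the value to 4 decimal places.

Form M = I − A:
  [  0.87   -0.06   -0.07   -0.10   -0.07   -0.10]
  [ -0.10    0.94   -0.06   -0.01   -0.06   -0.13]
  [ -0.09   -0.07    0.98   -0.11   -0.02   -0.04]
  [ -0.09   -0.06   -0.02    0.92   -0.01   -0.10]
  [ -0.10   -0.03   -0.12   -0.01    0.95   -0.04]
  [ -0.05   -0.12   -0.03   -0.11   -0.09    0.96]
Leontief inverse L = M⁻¹:
  [  1.2166    0.1228    0.1175    0.1693    0.1178    0.1708]
  [  0.1673    1.1128    0.0996    0.0652    0.1028    0.1833]
  [  0.1485    0.1109    1.0500    0.1545    0.0504    0.0924]
  [  0.1480    0.1060    0.0502    1.1288    0.0449    0.1513]
  [  0.1587    0.0703    0.1517    0.0579    1.0805    0.0834]
  [  0.1208    0.1677    0.0714    0.1566    0.1270    1.1015]
Total output x = L · d:
  x_0 = 1.2166·66 + 0.1228·29 + 0.1175·49 + 0.1693·31 + 0.1178·31 + 0.1708·13 = 100.7355
  x_1 = 0.1673·66 + 1.1128·29 + 0.0996·49 + 0.0652·31 + 0.1028·31 + 0.1833·13 = 55.7845
  x_2 = 0.1485·66 + 0.1109·29 + 1.0500·49 + 0.1545·31 + 0.0504·31 + 0.0924·13 = 72.0173
  x_3 = 0.1480·66 + 0.1060·29 + 0.0502·49 + 1.1288·31 + 0.0449·31 + 0.1513·13 = 53.6530
  x_4 = 0.1587·66 + 0.0703·29 + 0.1517·49 + 0.0579·31 + 1.0805·31 + 0.0834·13 = 56.3192
  x_5 = 0.1208·66 + 0.1677·29 + 0.0714·49 + 0.1566·31 + 0.1270·31 + 1.1015·13 = 39.4396

L[3,2] = 0.0502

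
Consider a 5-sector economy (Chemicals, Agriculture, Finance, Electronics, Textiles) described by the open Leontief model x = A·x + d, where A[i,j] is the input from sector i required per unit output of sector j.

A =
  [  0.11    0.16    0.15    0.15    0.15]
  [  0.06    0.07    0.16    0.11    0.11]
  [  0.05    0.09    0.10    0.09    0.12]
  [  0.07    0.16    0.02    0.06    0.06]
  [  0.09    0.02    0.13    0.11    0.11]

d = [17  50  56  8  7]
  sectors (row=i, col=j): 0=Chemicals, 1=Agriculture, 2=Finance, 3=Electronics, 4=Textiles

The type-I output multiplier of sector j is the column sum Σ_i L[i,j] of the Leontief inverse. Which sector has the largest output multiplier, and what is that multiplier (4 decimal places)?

Form M = I − A:
  [  0.89   -0.16   -0.15   -0.15   -0.15]
  [ -0.06    0.93   -0.16   -0.11   -0.11]
  [ -0.05   -0.09    0.90   -0.09   -0.12]
  [ -0.07   -0.16   -0.02    0.94   -0.06]
  [ -0.09   -0.02   -0.13   -0.11    0.89]
Leontief inverse L = M⁻¹:
  [  1.2142    0.2953    0.3050    0.2929    0.3020]
  [  0.1315    1.1639    0.2646    0.2078    0.2157]
  [  0.1142    0.1705    1.1952    0.1776    0.2134]
  [  0.1253    0.2307    0.1075    1.1376    0.1408]
  [  0.1579    0.1094    0.2247    0.2008    1.2076]
Total output x = L · d:
  x_0 = 1.2142·17 + 0.2953·50 + 0.3050·56 + 0.2929·8 + 0.3020·7 = 56.9427
  x_1 = 0.1315·17 + 1.1639·50 + 0.2646·56 + 0.2078·8 + 0.2157·7 = 78.4183
  x_2 = 0.1142·17 + 0.1705·50 + 1.1952·56 + 0.1776·8 + 0.2134·7 = 80.3110
  x_3 = 0.1253·17 + 0.2307·50 + 0.1075·56 + 1.1376·8 + 0.1408·7 = 29.7733
  x_4 = 0.1579·17 + 0.1094·50 + 0.2247·56 + 0.2008·8 + 1.2076·7 = 30.7963
Output multipliers (column sums of L):
  Chemicals: 1.7431
  Agriculture: 1.9698
  Finance: 2.0970
  Electronics: 2.0166
  Textiles: 2.0795

Finance (2.0970)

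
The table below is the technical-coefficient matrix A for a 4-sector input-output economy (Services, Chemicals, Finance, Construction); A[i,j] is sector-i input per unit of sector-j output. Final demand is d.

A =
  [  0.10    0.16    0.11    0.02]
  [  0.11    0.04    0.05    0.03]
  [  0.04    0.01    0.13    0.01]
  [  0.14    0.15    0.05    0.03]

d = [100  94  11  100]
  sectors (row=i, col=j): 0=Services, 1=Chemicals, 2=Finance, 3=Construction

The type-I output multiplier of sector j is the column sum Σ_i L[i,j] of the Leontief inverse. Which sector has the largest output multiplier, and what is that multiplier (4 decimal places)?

Services (1.5343)

Form M = I − A:
  [  0.90   -0.16   -0.11   -0.02]
  [ -0.11    0.96   -0.05   -0.03]
  [ -0.04   -0.01    0.87   -0.01]
  [ -0.14   -0.15   -0.05    0.97]
Leontief inverse L = M⁻¹:
  [  1.1472    0.1978    0.1582    0.0314]
  [  0.1403    1.0717    0.0815    0.0369]
  [  0.0565    0.0237    1.1587    0.0138]
  [  0.1902    0.1955    0.0952    1.0419]
Total output x = L · d:
  x_0 = 1.1472·100 + 0.1978·94 + 0.1582·11 + 0.0314·100 = 138.1891
  x_1 = 0.1403·100 + 1.0717·94 + 0.0815·11 + 0.0369·100 = 119.3543
  x_2 = 0.0565·100 + 0.0237·94 + 1.1587·11 + 0.0138·100 = 22.0085
  x_3 = 0.1902·100 + 0.1955·94 + 0.0952·11 + 1.0419·100 = 142.6289
Output multipliers (column sums of L):
  Services: 1.5343
  Chemicals: 1.4886
  Finance: 1.4936
  Construction: 1.1240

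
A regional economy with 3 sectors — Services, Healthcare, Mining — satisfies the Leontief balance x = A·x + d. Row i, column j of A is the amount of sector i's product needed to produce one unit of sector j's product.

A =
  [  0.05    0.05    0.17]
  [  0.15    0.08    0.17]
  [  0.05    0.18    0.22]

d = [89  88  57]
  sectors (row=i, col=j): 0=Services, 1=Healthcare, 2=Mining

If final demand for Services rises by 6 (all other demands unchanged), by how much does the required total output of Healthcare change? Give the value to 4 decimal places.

1.1878

Form M = I − A:
  [  0.95   -0.05   -0.17]
  [ -0.15    0.92   -0.17]
  [ -0.05   -0.18    0.78]
Leontief inverse L = M⁻¹:
  [  1.0837    0.1098    0.2601]
  [  0.1980    1.1554    0.2950]
  [  0.1151    0.2737    1.3668]
Total output x = L · d:
  x_0 = 1.0837·89 + 0.1098·88 + 0.2601·57 = 120.9327
  x_1 = 0.1980·89 + 1.1554·88 + 0.2950·57 = 136.1092
  x_2 = 0.1151·89 + 0.2737·88 + 1.3668·57 = 112.2388
Δx_1 = L[1,0] · Δd_0 = 0.1980 · 6 = 1.1878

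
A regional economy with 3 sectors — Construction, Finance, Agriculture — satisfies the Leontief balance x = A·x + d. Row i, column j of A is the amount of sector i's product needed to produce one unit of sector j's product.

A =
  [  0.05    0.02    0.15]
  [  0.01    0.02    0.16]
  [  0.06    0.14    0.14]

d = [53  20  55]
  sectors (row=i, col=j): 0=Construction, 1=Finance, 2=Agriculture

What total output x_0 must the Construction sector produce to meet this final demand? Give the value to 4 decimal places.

68.1911

Form M = I − A:
  [  0.95   -0.02   -0.15]
  [ -0.01    0.98   -0.16]
  [ -0.06   -0.14    0.86]
Leontief inverse L = M⁻¹:
  [  1.0655    0.0496    0.1951]
  [  0.0236    1.0494    0.1994]
  [  0.0782    0.1743    1.2089]
Total output x = L · d:
  x_0 = 1.0655·53 + 0.0496·20 + 0.1951·55 = 68.1911
  x_1 = 0.0236·53 + 1.0494·20 + 0.1994·55 = 33.2046
  x_2 = 0.0782·53 + 0.1743·20 + 1.2089·55 = 74.1164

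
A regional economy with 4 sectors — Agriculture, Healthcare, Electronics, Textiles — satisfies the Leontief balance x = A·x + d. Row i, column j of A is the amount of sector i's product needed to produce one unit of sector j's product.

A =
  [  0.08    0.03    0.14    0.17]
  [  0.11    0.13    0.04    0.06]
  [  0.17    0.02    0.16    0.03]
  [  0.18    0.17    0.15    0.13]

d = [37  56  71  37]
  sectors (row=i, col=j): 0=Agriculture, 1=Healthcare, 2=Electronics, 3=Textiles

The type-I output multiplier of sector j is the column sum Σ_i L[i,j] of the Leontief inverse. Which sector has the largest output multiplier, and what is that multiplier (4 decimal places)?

Form M = I − A:
  [  0.92   -0.03   -0.14   -0.17]
  [ -0.11    0.87   -0.04   -0.06]
  [ -0.17   -0.02    0.84   -0.03]
  [ -0.18   -0.17   -0.15    0.87]
Leontief inverse L = M⁻¹:
  [  1.1927    0.0953    0.2476    0.2482]
  [  0.1852    1.1820    0.1088    0.1215]
  [  0.2575    0.0567    1.2535    0.0974]
  [  0.3273    0.2605    0.2886    1.2413]
Total output x = L · d:
  x_0 = 1.1927·37 + 0.0953·56 + 0.2476·71 + 0.2482·37 = 76.2296
  x_1 = 0.1852·37 + 1.1820·56 + 0.1088·71 + 0.1215·37 = 85.2697
  x_2 = 0.2575·37 + 0.0567·56 + 1.2535·71 + 0.0974·37 = 105.3071
  x_3 = 0.3273·37 + 0.2605·56 + 0.2886·71 + 1.2413·37 = 93.1187
Output multipliers (column sums of L):
  Agriculture: 1.9627
  Healthcare: 1.5946
  Electronics: 1.8986
  Textiles: 1.7084

Agriculture (1.9627)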